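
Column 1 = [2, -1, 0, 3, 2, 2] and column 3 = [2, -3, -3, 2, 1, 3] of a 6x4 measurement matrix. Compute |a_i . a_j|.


Inner product: 2*2 + -1*-3 + 0*-3 + 3*2 + 2*1 + 2*3
Products: [4, 3, 0, 6, 2, 6]
Sum = 21.
|dot| = 21.

21


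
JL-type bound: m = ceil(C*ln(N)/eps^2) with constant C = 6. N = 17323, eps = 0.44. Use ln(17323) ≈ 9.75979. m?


ln(17323) ≈ 9.75979.
eps^2 = 0.44^2 = 0.1936.
C*ln(N)/eps^2 ≈ 6*9.75979/0.1936 ≈ 302.4728.
m = ceil(302.4728) = 303.

303


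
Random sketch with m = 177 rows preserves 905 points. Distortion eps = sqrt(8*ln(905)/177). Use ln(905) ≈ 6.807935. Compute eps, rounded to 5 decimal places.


ln(905) ≈ 6.807935.
8*ln(N)/m ≈ 8*6.807935/177 ≈ 0.30770328.
eps = sqrt(0.30770328) ≈ 0.5547101 ≈ 0.55471.

0.55471


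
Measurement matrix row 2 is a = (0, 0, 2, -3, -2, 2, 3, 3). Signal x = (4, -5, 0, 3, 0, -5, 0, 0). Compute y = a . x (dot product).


Non-zero terms: ['0*4', '0*-5', '-3*3', '2*-5']
Products: [0, 0, -9, -10]
y = sum = -19.

-19


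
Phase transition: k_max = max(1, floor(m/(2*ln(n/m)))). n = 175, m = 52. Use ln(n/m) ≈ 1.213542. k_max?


n/m = 175/52.
ln(n/m) ≈ 1.213542.
2*ln(n/m) ≈ 2.427084.
m/(2*ln(n/m)) ≈ 52/2.427084 ≈ 21.4249.
floor = 21.
k_max = max(1, 21) = 21.

21


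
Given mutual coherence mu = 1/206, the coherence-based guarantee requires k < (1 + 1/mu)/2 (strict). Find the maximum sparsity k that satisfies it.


1/mu = 206.
1 + 1/mu = 207.
(1 + 1/mu)/2 = 103.5 is not an integer, so k_max = floor(103.5) = 103.

103


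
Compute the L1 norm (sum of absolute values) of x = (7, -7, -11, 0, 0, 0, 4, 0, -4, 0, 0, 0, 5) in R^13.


Non-zero entries: [(0, 7), (1, -7), (2, -11), (6, 4), (8, -4), (12, 5)]
Absolute values: [7, 7, 11, 4, 4, 5]
||x||_1 = sum = 38.

38


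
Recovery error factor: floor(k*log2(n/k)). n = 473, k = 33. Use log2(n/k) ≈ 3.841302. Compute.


log2(n/k) = log2(473/33) ≈ 3.841302.
k*log2(n/k) ≈ 33*3.841302 = 126.762966.
floor(126.762966) = 126.

126


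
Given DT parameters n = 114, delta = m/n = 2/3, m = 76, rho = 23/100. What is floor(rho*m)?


m = 2/3*114 = 76.
rho = 23/100.
rho*m = 23/100*76 = 17.48.
k = floor(17.48) = 17.

17


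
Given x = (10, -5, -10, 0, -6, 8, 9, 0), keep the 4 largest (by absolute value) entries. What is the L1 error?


Sorted |x_i| descending: [10, 10, 9, 8, 6, 5, 0, 0]
Keep top 4: [10, 10, 9, 8]
Tail entries: [6, 5, 0, 0]
L1 error = sum of tail = 11.

11


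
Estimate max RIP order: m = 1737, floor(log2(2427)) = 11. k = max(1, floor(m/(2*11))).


floor(log2(2427)) = 11.
2*11 = 22.
m/(2*floor(log2(n))) = 1737/22 ≈ 78.9545.
floor = 78.
k = max(1, 78) = 78.

78


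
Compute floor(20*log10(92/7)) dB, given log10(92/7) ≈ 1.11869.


||x||/||e|| = 92/7.
log10(92/7) ≈ 1.11869.
20*log10(||x||/||e||) ≈ 20*1.11869 = 22.3738.
floor(22.3738) = 22.

22


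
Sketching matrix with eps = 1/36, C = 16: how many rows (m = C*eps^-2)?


1/eps = 36.
(1/eps)^2 = 1296.
m = 16*1296 = 20736.

20736


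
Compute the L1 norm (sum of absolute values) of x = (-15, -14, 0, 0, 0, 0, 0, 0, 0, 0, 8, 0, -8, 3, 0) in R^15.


Non-zero entries: [(0, -15), (1, -14), (10, 8), (12, -8), (13, 3)]
Absolute values: [15, 14, 8, 8, 3]
||x||_1 = sum = 48.

48


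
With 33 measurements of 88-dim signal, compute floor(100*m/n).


100*m/n = 100*33/88 ≈ 37.5.
floor = 37.

37


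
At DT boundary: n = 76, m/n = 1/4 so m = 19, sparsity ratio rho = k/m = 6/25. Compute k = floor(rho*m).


m = 1/4*76 = 19.
rho = 6/25.
rho*m = 6/25*19 = 4.56.
k = floor(4.56) = 4.

4


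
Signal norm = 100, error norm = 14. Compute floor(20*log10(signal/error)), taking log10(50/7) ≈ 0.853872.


||x||/||e|| = 100/14 = 50/7.
log10(50/7) ≈ 0.853872.
20*log10(||x||/||e||) ≈ 20*0.853872 = 17.07744.
floor(17.07744) = 17.

17


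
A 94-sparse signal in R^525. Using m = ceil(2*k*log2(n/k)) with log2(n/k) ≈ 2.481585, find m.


log2(n/k) = log2(525/94) ≈ 2.481585.
2*k*log2(n/k) ≈ 2*94*2.481585 = 466.53798.
m = ceil(466.53798) = 467.

467


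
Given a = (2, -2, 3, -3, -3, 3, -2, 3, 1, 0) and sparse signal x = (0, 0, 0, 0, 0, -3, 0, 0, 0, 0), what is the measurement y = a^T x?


Non-zero terms: ['3*-3']
Products: [-9]
y = sum = -9.

-9


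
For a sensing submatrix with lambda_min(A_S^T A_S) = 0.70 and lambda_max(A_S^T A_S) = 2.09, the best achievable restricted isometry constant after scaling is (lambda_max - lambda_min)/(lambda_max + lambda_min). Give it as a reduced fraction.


lambda_max - lambda_min = 2.09 - 0.70 = 1.39.
lambda_max + lambda_min = 2.09 + 0.70 = 2.79.
delta = 1.39/2.79 = 139/279.

139/279


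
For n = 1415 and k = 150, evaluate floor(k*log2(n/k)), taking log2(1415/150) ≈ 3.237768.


log2(n/k) = log2(1415/150) ≈ 3.237768.
k*log2(n/k) ≈ 150*3.237768 = 485.6652.
floor(485.6652) = 485.

485


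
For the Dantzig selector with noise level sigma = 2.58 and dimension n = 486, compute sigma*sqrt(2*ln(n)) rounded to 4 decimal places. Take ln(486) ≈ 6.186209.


ln(486) ≈ 6.186209.
2*ln(n) ≈ 12.372418.
sqrt(2*ln(n)) ≈ sqrt(12.372418) ≈ 3.517445.
threshold ≈ 2.58*3.517445 = 9.0750081 ≈ 9.0750.

9.0750


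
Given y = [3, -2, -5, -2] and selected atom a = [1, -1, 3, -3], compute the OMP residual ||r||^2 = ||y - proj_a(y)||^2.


a^T a = 20.
a^T y = -4.
coeff = -4/20 = -1/5.
||r||^2 = 206/5.

206/5


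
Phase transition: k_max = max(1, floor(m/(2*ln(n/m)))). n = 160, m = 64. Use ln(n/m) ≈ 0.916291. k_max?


n/m = 160/64 = 5/2.
ln(n/m) ≈ 0.916291.
2*ln(n/m) ≈ 1.832582.
m/(2*ln(n/m)) ≈ 64/1.832582 ≈ 34.9234.
floor = 34.
k_max = max(1, 34) = 34.

34


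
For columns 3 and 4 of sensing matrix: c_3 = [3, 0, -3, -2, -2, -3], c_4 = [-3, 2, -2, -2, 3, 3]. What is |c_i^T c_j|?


Inner product: 3*-3 + 0*2 + -3*-2 + -2*-2 + -2*3 + -3*3
Products: [-9, 0, 6, 4, -6, -9]
Sum = -14.
|dot| = 14.

14


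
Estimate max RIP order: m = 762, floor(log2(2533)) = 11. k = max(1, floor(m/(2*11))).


floor(log2(2533)) = 11.
2*11 = 22.
m/(2*floor(log2(n))) = 762/22 ≈ 34.6364.
floor = 34.
k = max(1, 34) = 34.

34


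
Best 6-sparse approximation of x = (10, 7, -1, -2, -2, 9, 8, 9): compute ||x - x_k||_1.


Sorted |x_i| descending: [10, 9, 9, 8, 7, 2, 2, 1]
Keep top 6: [10, 9, 9, 8, 7, 2]
Tail entries: [2, 1]
L1 error = sum of tail = 3.

3


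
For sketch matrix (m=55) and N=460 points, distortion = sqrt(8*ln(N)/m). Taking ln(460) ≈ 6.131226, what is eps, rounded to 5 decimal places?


ln(460) ≈ 6.131226.
8*ln(N)/m ≈ 8*6.131226/55 ≈ 0.89181469.
eps = sqrt(0.89181469) ≈ 0.9443594 ≈ 0.94436.

0.94436


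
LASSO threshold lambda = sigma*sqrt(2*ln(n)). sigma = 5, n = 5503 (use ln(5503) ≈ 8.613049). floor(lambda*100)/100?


ln(5503) ≈ 8.613049.
2*ln(n) ≈ 17.226098.
sqrt(2*ln(n)) ≈ sqrt(17.226098) ≈ 4.150433.
lambda ≈ 5*4.150433 = 20.752165.
floor(lambda*100)/100 = 20.75.

20.75


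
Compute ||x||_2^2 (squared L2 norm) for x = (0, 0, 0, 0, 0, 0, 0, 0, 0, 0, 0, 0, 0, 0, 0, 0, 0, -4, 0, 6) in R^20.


Non-zero entries: [(17, -4), (19, 6)]
Squares: [16, 36]
||x||_2^2 = sum = 52.

52


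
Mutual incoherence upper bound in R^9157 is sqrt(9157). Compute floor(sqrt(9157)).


95^2 = 9025 <= 9157 < 9216 = 96^2, so 95 <= sqrt(9157) < 96.
floor(sqrt(9157)) = 95.

95


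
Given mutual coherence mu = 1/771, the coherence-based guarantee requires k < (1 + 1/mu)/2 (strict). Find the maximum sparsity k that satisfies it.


1/mu = 771.
1 + 1/mu = 772.
(1 + 1/mu)/2 = 386 is an integer and the inequality is strict, so k_max = 386 - 1 = 385.

385


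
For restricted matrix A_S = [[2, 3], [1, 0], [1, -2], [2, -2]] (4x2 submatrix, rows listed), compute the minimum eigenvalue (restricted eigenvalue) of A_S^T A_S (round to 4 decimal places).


A_S^T A_S = [[10, 0], [0, 17]].
trace = 27.
det = 170.
disc = trace^2 - 4*det = 729 - 4*170 = 49.
sqrt(49) = 7.
lam_min = (27 - 7)/2 = 10 = 10.0000.

10.0000


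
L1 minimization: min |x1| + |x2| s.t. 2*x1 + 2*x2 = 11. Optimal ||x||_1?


Axis intercepts:
  x1 = 11/2, x2 = 0: L1 = 11/2
  x1 = 0, x2 = 11/2: L1 = 11/2
x* = (11/2, 0)
||x*||_1 = 11/2.

11/2


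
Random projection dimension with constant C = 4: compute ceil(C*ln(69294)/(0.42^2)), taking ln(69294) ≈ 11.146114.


ln(69294) ≈ 11.146114.
eps^2 = 0.42^2 = 0.1764.
C*ln(N)/eps^2 ≈ 4*11.146114/0.1764 ≈ 252.7463.
m = ceil(252.7463) = 253.

253


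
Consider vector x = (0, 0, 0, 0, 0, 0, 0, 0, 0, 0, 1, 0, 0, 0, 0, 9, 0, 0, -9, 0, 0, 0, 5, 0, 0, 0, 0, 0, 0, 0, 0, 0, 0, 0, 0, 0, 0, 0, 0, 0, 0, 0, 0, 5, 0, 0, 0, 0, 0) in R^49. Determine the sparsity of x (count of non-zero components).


Non-zero positions: [10, 15, 18, 22, 43].
Sparsity = 5.

5


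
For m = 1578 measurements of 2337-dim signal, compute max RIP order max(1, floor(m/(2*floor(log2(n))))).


floor(log2(2337)) = 11.
2*11 = 22.
m/(2*floor(log2(n))) = 1578/22 ≈ 71.7273.
floor = 71.
k = max(1, 71) = 71.

71


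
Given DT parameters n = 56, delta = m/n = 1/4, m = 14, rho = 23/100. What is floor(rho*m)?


m = 1/4*56 = 14.
rho = 23/100.
rho*m = 23/100*14 = 3.22.
k = floor(3.22) = 3.

3


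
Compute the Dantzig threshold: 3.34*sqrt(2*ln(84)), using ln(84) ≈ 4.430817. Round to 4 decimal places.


ln(84) ≈ 4.430817.
2*ln(n) ≈ 8.861634.
sqrt(2*ln(n)) ≈ sqrt(8.861634) ≈ 2.97685.
threshold ≈ 3.34*2.97685 = 9.942679 ≈ 9.9427.

9.9427


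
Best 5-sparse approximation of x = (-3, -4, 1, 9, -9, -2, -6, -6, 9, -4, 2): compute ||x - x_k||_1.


Sorted |x_i| descending: [9, 9, 9, 6, 6, 4, 4, 3, 2, 2, 1]
Keep top 5: [9, 9, 9, 6, 6]
Tail entries: [4, 4, 3, 2, 2, 1]
L1 error = sum of tail = 16.

16


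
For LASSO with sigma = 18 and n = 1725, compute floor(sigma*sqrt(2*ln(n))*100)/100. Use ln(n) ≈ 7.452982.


ln(1725) ≈ 7.452982.
2*ln(n) ≈ 14.905964.
sqrt(2*ln(n)) ≈ sqrt(14.905964) ≈ 3.860824.
lambda ≈ 18*3.860824 = 69.494832.
floor(lambda*100)/100 = 69.49.

69.49


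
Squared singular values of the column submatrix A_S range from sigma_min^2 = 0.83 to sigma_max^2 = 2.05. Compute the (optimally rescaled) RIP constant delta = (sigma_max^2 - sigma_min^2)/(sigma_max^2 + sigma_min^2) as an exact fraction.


lambda_max - lambda_min = 2.05 - 0.83 = 1.22.
lambda_max + lambda_min = 2.05 + 0.83 = 2.88.
delta = 1.22/2.88 = 122/288 = 61/144.

61/144


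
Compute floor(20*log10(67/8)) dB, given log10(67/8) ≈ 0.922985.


||x||/||e|| = 67/8.
log10(67/8) ≈ 0.922985.
20*log10(||x||/||e||) ≈ 20*0.922985 = 18.4597.
floor(18.4597) = 18.

18


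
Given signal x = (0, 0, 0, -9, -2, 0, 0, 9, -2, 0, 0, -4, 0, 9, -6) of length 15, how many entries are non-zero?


Non-zero positions: [3, 4, 7, 8, 11, 13, 14].
Sparsity = 7.

7


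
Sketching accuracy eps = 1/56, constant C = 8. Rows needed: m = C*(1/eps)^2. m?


1/eps = 56.
(1/eps)^2 = 3136.
m = 8*3136 = 25088.

25088


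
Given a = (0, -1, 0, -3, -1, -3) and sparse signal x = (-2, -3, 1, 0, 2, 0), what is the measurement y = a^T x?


Non-zero terms: ['0*-2', '-1*-3', '0*1', '-1*2']
Products: [0, 3, 0, -2]
y = sum = 1.

1


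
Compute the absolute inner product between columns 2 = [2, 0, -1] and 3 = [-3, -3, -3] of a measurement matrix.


Inner product: 2*-3 + 0*-3 + -1*-3
Products: [-6, 0, 3]
Sum = -3.
|dot| = 3.

3


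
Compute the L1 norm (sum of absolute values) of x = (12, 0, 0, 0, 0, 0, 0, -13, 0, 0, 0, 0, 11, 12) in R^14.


Non-zero entries: [(0, 12), (7, -13), (12, 11), (13, 12)]
Absolute values: [12, 13, 11, 12]
||x||_1 = sum = 48.

48


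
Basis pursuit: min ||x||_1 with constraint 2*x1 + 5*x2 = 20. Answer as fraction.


Axis intercepts:
  x1 = 10, x2 = 0: L1 = 10
  x1 = 0, x2 = 4: L1 = 4
x* = (0, 4)
||x*||_1 = 4.

4


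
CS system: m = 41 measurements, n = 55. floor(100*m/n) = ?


100*m/n = 100*41/55 ≈ 74.5455.
floor = 74.

74


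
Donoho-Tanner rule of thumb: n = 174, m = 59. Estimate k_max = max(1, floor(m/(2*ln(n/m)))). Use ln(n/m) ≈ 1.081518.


n/m = 174/59.
ln(n/m) ≈ 1.081518.
2*ln(n/m) ≈ 2.163036.
m/(2*ln(n/m)) ≈ 59/2.163036 ≈ 27.2765.
floor = 27.
k_max = max(1, 27) = 27.

27


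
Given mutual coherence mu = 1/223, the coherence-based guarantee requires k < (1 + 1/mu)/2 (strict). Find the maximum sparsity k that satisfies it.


1/mu = 223.
1 + 1/mu = 224.
(1 + 1/mu)/2 = 112 is an integer and the inequality is strict, so k_max = 112 - 1 = 111.

111


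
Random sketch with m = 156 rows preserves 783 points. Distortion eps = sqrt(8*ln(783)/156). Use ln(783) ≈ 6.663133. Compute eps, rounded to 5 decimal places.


ln(783) ≈ 6.663133.
8*ln(N)/m ≈ 8*6.663133/156 ≈ 0.34169913.
eps = sqrt(0.34169913) ≈ 0.5845504 ≈ 0.58455.

0.58455


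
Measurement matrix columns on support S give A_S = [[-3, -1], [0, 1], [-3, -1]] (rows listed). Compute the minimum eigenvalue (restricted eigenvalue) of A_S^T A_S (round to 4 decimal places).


A_S^T A_S = [[18, 6], [6, 3]].
trace = 21.
det = 18.
disc = trace^2 - 4*det = 441 - 4*18 = 369.
sqrt(369) ≈ 19.209373.
lam_min = (21 - sqrt(369))/2 ≈ (21 - 19.209373)/2 = 0.8953135 ≈ 0.8953.

0.8953


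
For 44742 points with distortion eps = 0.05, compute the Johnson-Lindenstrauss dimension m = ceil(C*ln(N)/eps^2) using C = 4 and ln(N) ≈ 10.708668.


ln(44742) ≈ 10.708668.
eps^2 = 0.05^2 = 0.0025.
C*ln(N)/eps^2 ≈ 4*10.708668/0.0025 ≈ 17133.8688.
m = ceil(17133.8688) = 17134.

17134


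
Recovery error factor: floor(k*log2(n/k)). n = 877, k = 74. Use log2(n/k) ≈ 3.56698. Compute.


log2(n/k) = log2(877/74) ≈ 3.56698.
k*log2(n/k) ≈ 74*3.56698 = 263.95652.
floor(263.95652) = 263.

263


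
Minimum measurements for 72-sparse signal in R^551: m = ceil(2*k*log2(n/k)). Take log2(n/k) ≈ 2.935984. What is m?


log2(n/k) = log2(551/72) ≈ 2.935984.
2*k*log2(n/k) ≈ 2*72*2.935984 = 422.781696.
m = ceil(422.781696) = 423.

423


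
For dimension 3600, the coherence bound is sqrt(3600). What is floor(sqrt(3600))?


60^2 = 3600 <= 3600 < 3721 = 61^2, so 60 <= sqrt(3600) < 61.
floor(sqrt(3600)) = 60.

60


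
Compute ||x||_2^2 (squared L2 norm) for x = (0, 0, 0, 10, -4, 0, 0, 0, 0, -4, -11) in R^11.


Non-zero entries: [(3, 10), (4, -4), (9, -4), (10, -11)]
Squares: [100, 16, 16, 121]
||x||_2^2 = sum = 253.

253


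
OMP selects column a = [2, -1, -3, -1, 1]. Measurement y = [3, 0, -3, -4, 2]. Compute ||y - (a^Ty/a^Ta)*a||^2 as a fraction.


a^T a = 16.
a^T y = 21.
coeff = 21/16 = 21/16.
||r||^2 = 167/16.

167/16


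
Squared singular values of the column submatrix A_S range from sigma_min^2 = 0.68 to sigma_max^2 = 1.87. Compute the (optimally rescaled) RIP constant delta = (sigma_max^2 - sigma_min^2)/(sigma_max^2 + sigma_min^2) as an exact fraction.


lambda_max - lambda_min = 1.87 - 0.68 = 1.19.
lambda_max + lambda_min = 1.87 + 0.68 = 2.55.
delta = 1.19/2.55 = 119/255 = 7/15.

7/15


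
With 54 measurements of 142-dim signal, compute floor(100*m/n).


100*m/n = 100*54/142 ≈ 38.0282.
floor = 38.

38


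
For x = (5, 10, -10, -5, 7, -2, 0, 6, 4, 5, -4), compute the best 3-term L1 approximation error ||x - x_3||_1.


Sorted |x_i| descending: [10, 10, 7, 6, 5, 5, 5, 4, 4, 2, 0]
Keep top 3: [10, 10, 7]
Tail entries: [6, 5, 5, 5, 4, 4, 2, 0]
L1 error = sum of tail = 31.

31


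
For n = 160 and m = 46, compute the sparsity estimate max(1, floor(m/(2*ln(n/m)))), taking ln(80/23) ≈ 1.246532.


n/m = 160/46 = 80/23.
ln(n/m) ≈ 1.246532.
2*ln(n/m) ≈ 2.493064.
m/(2*ln(n/m)) ≈ 46/2.493064 ≈ 18.4512.
floor = 18.
k_max = max(1, 18) = 18.

18


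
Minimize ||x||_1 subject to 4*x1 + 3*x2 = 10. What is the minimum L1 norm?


Axis intercepts:
  x1 = 5/2, x2 = 0: L1 = 5/2
  x1 = 0, x2 = 10/3: L1 = 10/3
x* = (5/2, 0)
||x*||_1 = 5/2.

5/2


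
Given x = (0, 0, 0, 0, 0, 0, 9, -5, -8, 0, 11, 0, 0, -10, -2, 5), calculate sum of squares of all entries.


Non-zero entries: [(6, 9), (7, -5), (8, -8), (10, 11), (13, -10), (14, -2), (15, 5)]
Squares: [81, 25, 64, 121, 100, 4, 25]
||x||_2^2 = sum = 420.

420


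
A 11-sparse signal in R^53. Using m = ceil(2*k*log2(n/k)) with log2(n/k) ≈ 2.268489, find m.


log2(n/k) = log2(53/11) ≈ 2.268489.
2*k*log2(n/k) ≈ 2*11*2.268489 = 49.906758.
m = ceil(49.906758) = 50.

50


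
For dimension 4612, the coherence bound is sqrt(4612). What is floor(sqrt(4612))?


67^2 = 4489 <= 4612 < 4624 = 68^2, so 67 <= sqrt(4612) < 68.
floor(sqrt(4612)) = 67.

67


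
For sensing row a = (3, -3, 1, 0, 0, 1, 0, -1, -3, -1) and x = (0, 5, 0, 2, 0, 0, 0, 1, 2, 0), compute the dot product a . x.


Non-zero terms: ['-3*5', '0*2', '-1*1', '-3*2']
Products: [-15, 0, -1, -6]
y = sum = -22.

-22


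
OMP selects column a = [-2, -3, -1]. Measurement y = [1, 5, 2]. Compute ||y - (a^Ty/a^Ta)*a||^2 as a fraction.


a^T a = 14.
a^T y = -19.
coeff = -19/14 = -19/14.
||r||^2 = 59/14.

59/14


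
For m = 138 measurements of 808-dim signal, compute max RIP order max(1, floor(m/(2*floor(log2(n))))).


floor(log2(808)) = 9.
2*9 = 18.
m/(2*floor(log2(n))) = 138/18 ≈ 7.6667.
floor = 7.
k = max(1, 7) = 7.

7


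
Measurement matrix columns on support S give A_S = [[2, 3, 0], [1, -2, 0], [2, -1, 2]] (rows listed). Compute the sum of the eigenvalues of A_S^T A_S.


Sum of eigenvalues of A_S^T A_S = trace(A_S^T A_S) = sum of squared column norms of A_S.
A_S^T A_S diagonal: [9, 14, 4].
trace = 9 + 14 + 4 = 27.

27


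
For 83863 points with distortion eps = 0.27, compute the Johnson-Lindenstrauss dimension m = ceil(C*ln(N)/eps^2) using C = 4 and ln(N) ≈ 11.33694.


ln(83863) ≈ 11.33694.
eps^2 = 0.27^2 = 0.0729.
C*ln(N)/eps^2 ≈ 4*11.33694/0.0729 ≈ 622.0543.
m = ceil(622.0543) = 623.

623


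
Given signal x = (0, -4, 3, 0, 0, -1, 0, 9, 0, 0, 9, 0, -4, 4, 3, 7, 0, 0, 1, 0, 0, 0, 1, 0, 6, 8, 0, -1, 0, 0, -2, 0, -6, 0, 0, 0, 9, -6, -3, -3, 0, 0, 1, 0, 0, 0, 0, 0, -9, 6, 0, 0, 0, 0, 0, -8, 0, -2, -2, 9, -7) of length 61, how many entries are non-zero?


Non-zero positions: [1, 2, 5, 7, 10, 12, 13, 14, 15, 18, 22, 24, 25, 27, 30, 32, 36, 37, 38, 39, 42, 48, 49, 55, 57, 58, 59, 60].
Sparsity = 28.

28


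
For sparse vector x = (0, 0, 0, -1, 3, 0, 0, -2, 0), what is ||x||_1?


Non-zero entries: [(3, -1), (4, 3), (7, -2)]
Absolute values: [1, 3, 2]
||x||_1 = sum = 6.

6


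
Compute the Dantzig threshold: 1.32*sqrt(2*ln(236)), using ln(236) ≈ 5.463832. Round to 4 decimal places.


ln(236) ≈ 5.463832.
2*ln(n) ≈ 10.927664.
sqrt(2*ln(n)) ≈ sqrt(10.927664) ≈ 3.305702.
threshold ≈ 1.32*3.305702 = 4.36352664 ≈ 4.3635.

4.3635


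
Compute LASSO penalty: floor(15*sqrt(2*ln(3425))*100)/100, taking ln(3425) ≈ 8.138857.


ln(3425) ≈ 8.138857.
2*ln(n) ≈ 16.277714.
sqrt(2*ln(n)) ≈ sqrt(16.277714) ≈ 4.034565.
lambda ≈ 15*4.034565 = 60.518475.
floor(lambda*100)/100 = 60.51.

60.51


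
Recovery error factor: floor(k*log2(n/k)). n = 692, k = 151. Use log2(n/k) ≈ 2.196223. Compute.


log2(n/k) = log2(692/151) ≈ 2.196223.
k*log2(n/k) ≈ 151*2.196223 = 331.629673.
floor(331.629673) = 331.

331


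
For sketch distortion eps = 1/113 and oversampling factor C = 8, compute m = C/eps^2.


1/eps = 113.
(1/eps)^2 = 12769.
m = 8*12769 = 102152.

102152


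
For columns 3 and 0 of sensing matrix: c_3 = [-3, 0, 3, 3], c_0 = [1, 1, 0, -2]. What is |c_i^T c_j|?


Inner product: -3*1 + 0*1 + 3*0 + 3*-2
Products: [-3, 0, 0, -6]
Sum = -9.
|dot| = 9.

9


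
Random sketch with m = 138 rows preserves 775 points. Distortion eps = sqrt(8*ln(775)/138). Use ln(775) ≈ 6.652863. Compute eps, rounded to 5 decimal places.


ln(775) ≈ 6.652863.
8*ln(N)/m ≈ 8*6.652863/138 ≈ 0.38567322.
eps = sqrt(0.38567322) ≈ 0.6210259 ≈ 0.62103.

0.62103


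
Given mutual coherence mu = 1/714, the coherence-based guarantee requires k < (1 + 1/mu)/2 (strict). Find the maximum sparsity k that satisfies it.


1/mu = 714.
1 + 1/mu = 715.
(1 + 1/mu)/2 = 357.5 is not an integer, so k_max = floor(357.5) = 357.

357


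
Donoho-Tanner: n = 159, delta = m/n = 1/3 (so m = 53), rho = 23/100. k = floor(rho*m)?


m = 1/3*159 = 53.
rho = 23/100.
rho*m = 23/100*53 = 12.19.
k = floor(12.19) = 12.

12


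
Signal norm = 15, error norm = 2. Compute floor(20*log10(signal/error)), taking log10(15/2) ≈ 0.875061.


||x||/||e|| = 15/2.
log10(15/2) ≈ 0.875061.
20*log10(||x||/||e||) ≈ 20*0.875061 = 17.50122.
floor(17.50122) = 17.

17


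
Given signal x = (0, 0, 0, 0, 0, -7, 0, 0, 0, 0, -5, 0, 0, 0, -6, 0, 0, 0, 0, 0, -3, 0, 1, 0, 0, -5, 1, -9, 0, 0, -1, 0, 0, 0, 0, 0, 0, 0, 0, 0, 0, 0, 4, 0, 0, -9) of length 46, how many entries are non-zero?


Non-zero positions: [5, 10, 14, 20, 22, 25, 26, 27, 30, 42, 45].
Sparsity = 11.

11


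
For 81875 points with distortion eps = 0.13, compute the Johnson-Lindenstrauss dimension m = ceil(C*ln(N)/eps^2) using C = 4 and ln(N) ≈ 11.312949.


ln(81875) ≈ 11.312949.
eps^2 = 0.13^2 = 0.0169.
C*ln(N)/eps^2 ≈ 4*11.312949/0.0169 ≈ 2677.6211.
m = ceil(2677.6211) = 2678.

2678


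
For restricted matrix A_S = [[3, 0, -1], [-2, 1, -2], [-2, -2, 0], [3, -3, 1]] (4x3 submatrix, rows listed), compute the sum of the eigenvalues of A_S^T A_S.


Sum of eigenvalues of A_S^T A_S = trace(A_S^T A_S) = sum of squared column norms of A_S.
A_S^T A_S diagonal: [26, 14, 6].
trace = 26 + 14 + 6 = 46.

46


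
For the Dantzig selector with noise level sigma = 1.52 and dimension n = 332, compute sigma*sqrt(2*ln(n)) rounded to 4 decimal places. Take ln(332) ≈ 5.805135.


ln(332) ≈ 5.805135.
2*ln(n) ≈ 11.61027.
sqrt(2*ln(n)) ≈ sqrt(11.61027) ≈ 3.407385.
threshold ≈ 1.52*3.407385 = 5.1792252 ≈ 5.1792.

5.1792


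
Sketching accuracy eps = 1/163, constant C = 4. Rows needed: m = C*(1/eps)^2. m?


1/eps = 163.
(1/eps)^2 = 26569.
m = 4*26569 = 106276.

106276


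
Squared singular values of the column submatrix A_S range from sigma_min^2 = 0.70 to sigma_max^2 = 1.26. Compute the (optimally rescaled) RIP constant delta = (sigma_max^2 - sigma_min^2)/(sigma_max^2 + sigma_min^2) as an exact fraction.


lambda_max - lambda_min = 1.26 - 0.70 = 0.56.
lambda_max + lambda_min = 1.26 + 0.70 = 1.96.
delta = 0.56/1.96 = 56/196 = 2/7.

2/7


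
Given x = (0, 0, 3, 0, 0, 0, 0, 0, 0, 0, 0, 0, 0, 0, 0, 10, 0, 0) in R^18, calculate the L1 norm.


Non-zero entries: [(2, 3), (15, 10)]
Absolute values: [3, 10]
||x||_1 = sum = 13.

13


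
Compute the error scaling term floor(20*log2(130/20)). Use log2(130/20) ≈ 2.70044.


log2(n/k) = log2(130/20) ≈ 2.70044.
k*log2(n/k) ≈ 20*2.70044 = 54.0088.
floor(54.0088) = 54.

54


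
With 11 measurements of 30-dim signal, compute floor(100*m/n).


100*m/n = 100*11/30 ≈ 36.6667.
floor = 36.

36


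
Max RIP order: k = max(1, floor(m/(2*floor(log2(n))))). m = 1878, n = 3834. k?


floor(log2(3834)) = 11.
2*11 = 22.
m/(2*floor(log2(n))) = 1878/22 ≈ 85.3636.
floor = 85.
k = max(1, 85) = 85.

85


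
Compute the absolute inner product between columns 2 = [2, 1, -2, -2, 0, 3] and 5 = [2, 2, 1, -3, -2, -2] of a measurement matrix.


Inner product: 2*2 + 1*2 + -2*1 + -2*-3 + 0*-2 + 3*-2
Products: [4, 2, -2, 6, 0, -6]
Sum = 4.
|dot| = 4.

4


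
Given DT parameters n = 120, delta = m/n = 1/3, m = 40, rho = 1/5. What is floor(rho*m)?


m = 1/3*120 = 40.
rho = 1/5.
rho*m = 1/5*40 = 8.
k = floor(8) = 8.

8


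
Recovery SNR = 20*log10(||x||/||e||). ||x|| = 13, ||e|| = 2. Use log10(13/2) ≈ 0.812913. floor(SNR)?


||x||/||e|| = 13/2.
log10(13/2) ≈ 0.812913.
20*log10(||x||/||e||) ≈ 20*0.812913 = 16.25826.
floor(16.25826) = 16.

16


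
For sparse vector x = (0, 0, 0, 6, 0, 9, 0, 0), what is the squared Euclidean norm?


Non-zero entries: [(3, 6), (5, 9)]
Squares: [36, 81]
||x||_2^2 = sum = 117.

117


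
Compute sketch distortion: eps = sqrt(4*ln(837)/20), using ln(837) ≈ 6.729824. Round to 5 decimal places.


ln(837) ≈ 6.729824.
4*ln(N)/m ≈ 4*6.729824/20 ≈ 1.3459648.
eps = sqrt(1.3459648) ≈ 1.1601572 ≈ 1.16016.

1.16016


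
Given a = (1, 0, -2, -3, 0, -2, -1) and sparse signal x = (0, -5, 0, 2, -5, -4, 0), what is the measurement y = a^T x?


Non-zero terms: ['0*-5', '-3*2', '0*-5', '-2*-4']
Products: [0, -6, 0, 8]
y = sum = 2.

2


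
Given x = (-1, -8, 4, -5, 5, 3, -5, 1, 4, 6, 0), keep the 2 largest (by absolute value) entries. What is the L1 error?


Sorted |x_i| descending: [8, 6, 5, 5, 5, 4, 4, 3, 1, 1, 0]
Keep top 2: [8, 6]
Tail entries: [5, 5, 5, 4, 4, 3, 1, 1, 0]
L1 error = sum of tail = 28.

28


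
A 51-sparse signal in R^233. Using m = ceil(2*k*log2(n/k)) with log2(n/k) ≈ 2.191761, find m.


log2(n/k) = log2(233/51) ≈ 2.191761.
2*k*log2(n/k) ≈ 2*51*2.191761 = 223.559622.
m = ceil(223.559622) = 224.

224


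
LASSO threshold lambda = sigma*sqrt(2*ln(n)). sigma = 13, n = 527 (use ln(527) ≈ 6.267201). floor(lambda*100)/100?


ln(527) ≈ 6.267201.
2*ln(n) ≈ 12.534402.
sqrt(2*ln(n)) ≈ sqrt(12.534402) ≈ 3.540396.
lambda ≈ 13*3.540396 = 46.025148.
floor(lambda*100)/100 = 46.02.

46.02


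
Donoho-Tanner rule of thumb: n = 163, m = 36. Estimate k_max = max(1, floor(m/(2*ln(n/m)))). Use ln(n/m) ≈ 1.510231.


n/m = 163/36.
ln(n/m) ≈ 1.510231.
2*ln(n/m) ≈ 3.020462.
m/(2*ln(n/m)) ≈ 36/3.020462 ≈ 11.9187.
floor = 11.
k_max = max(1, 11) = 11.

11


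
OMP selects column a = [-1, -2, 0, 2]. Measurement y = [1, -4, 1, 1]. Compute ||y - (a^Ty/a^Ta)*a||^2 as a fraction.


a^T a = 9.
a^T y = 9.
coeff = 9/9 = 1.
||r||^2 = 10.

10


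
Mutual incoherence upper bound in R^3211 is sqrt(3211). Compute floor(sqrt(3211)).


56^2 = 3136 <= 3211 < 3249 = 57^2, so 56 <= sqrt(3211) < 57.
floor(sqrt(3211)) = 56.

56


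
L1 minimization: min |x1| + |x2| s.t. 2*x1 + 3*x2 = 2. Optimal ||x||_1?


Axis intercepts:
  x1 = 1, x2 = 0: L1 = 1
  x1 = 0, x2 = 2/3: L1 = 2/3
x* = (0, 2/3)
||x*||_1 = 2/3.

2/3


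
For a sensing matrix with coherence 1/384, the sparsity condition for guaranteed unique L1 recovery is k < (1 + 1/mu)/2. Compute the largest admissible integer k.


1/mu = 384.
1 + 1/mu = 385.
(1 + 1/mu)/2 = 192.5 is not an integer, so k_max = floor(192.5) = 192.

192


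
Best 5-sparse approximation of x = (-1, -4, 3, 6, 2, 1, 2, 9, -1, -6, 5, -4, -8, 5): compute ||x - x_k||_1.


Sorted |x_i| descending: [9, 8, 6, 6, 5, 5, 4, 4, 3, 2, 2, 1, 1, 1]
Keep top 5: [9, 8, 6, 6, 5]
Tail entries: [5, 4, 4, 3, 2, 2, 1, 1, 1]
L1 error = sum of tail = 23.

23


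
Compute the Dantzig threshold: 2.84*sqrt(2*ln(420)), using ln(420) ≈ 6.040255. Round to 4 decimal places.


ln(420) ≈ 6.040255.
2*ln(n) ≈ 12.08051.
sqrt(2*ln(n)) ≈ sqrt(12.08051) ≈ 3.475703.
threshold ≈ 2.84*3.475703 = 9.87099652 ≈ 9.8710.

9.8710


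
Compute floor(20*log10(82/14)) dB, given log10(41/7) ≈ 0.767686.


||x||/||e|| = 82/14 = 41/7.
log10(41/7) ≈ 0.767686.
20*log10(||x||/||e||) ≈ 20*0.767686 = 15.35372.
floor(15.35372) = 15.

15


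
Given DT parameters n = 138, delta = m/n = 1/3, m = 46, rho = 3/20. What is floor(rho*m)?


m = 1/3*138 = 46.
rho = 3/20.
rho*m = 3/20*46 = 6.9.
k = floor(6.9) = 6.

6


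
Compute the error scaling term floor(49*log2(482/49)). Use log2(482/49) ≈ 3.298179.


log2(n/k) = log2(482/49) ≈ 3.298179.
k*log2(n/k) ≈ 49*3.298179 = 161.610771.
floor(161.610771) = 161.

161


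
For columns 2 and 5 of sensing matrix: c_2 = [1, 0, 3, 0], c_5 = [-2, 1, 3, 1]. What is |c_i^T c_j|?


Inner product: 1*-2 + 0*1 + 3*3 + 0*1
Products: [-2, 0, 9, 0]
Sum = 7.
|dot| = 7.

7


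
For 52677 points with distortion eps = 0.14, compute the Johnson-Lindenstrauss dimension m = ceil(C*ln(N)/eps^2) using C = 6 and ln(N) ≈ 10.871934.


ln(52677) ≈ 10.871934.
eps^2 = 0.14^2 = 0.0196.
C*ln(N)/eps^2 ≈ 6*10.871934/0.0196 ≈ 3328.1431.
m = ceil(3328.1431) = 3329.

3329


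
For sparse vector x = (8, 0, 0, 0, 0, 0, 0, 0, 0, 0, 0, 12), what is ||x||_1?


Non-zero entries: [(0, 8), (11, 12)]
Absolute values: [8, 12]
||x||_1 = sum = 20.

20


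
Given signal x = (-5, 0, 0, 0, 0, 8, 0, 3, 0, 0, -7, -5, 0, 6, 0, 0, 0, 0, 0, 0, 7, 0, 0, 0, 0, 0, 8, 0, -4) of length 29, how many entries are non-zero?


Non-zero positions: [0, 5, 7, 10, 11, 13, 20, 26, 28].
Sparsity = 9.

9


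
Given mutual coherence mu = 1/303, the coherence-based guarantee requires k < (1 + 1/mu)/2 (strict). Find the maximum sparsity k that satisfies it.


1/mu = 303.
1 + 1/mu = 304.
(1 + 1/mu)/2 = 152 is an integer and the inequality is strict, so k_max = 152 - 1 = 151.

151


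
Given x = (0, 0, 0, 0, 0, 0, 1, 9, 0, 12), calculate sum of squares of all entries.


Non-zero entries: [(6, 1), (7, 9), (9, 12)]
Squares: [1, 81, 144]
||x||_2^2 = sum = 226.

226


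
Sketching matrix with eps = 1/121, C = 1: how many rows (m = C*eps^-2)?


1/eps = 121.
(1/eps)^2 = 14641.
m = 1*14641 = 14641.

14641


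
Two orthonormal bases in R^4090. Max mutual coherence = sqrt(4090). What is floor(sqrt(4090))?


63^2 = 3969 <= 4090 < 4096 = 64^2, so 63 <= sqrt(4090) < 64.
floor(sqrt(4090)) = 63.

63


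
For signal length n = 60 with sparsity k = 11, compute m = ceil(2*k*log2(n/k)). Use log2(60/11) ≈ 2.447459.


log2(n/k) = log2(60/11) ≈ 2.447459.
2*k*log2(n/k) ≈ 2*11*2.447459 = 53.844098.
m = ceil(53.844098) = 54.

54


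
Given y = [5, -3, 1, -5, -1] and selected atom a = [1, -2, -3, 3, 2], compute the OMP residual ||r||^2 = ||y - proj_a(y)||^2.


a^T a = 27.
a^T y = -9.
coeff = -9/27 = -1/3.
||r||^2 = 58.

58


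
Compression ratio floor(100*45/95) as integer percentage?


100*m/n = 100*45/95 ≈ 47.3684.
floor = 47.

47


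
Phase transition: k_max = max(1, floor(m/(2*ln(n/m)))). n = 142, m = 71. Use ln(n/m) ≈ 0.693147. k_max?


n/m = 142/71 = 2.
ln(n/m) ≈ 0.693147.
2*ln(n/m) ≈ 1.386294.
m/(2*ln(n/m)) ≈ 71/1.386294 ≈ 51.2157.
floor = 51.
k_max = max(1, 51) = 51.

51


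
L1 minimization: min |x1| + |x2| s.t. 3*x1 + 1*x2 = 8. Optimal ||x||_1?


Axis intercepts:
  x1 = 8/3, x2 = 0: L1 = 8/3
  x1 = 0, x2 = 8: L1 = 8
x* = (8/3, 0)
||x*||_1 = 8/3.

8/3


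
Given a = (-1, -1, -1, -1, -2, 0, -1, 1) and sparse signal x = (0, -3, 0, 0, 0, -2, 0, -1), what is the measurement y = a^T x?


Non-zero terms: ['-1*-3', '0*-2', '1*-1']
Products: [3, 0, -1]
y = sum = 2.

2


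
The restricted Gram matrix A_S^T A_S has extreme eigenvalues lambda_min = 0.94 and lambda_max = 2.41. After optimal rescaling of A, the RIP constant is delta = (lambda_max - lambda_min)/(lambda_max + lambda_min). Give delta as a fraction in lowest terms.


lambda_max - lambda_min = 2.41 - 0.94 = 1.47.
lambda_max + lambda_min = 2.41 + 0.94 = 3.35.
delta = 1.47/3.35 = 147/335.

147/335


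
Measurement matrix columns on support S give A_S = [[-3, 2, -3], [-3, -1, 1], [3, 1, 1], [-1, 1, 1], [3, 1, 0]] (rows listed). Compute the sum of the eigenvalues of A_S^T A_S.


Sum of eigenvalues of A_S^T A_S = trace(A_S^T A_S) = sum of squared column norms of A_S.
A_S^T A_S diagonal: [37, 8, 12].
trace = 37 + 8 + 12 = 57.

57


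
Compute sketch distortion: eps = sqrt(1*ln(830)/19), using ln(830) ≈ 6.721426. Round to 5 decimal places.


ln(830) ≈ 6.721426.
1*ln(N)/m ≈ 1*6.721426/19 ≈ 0.35375926.
eps = sqrt(0.35375926) ≈ 0.5947766 ≈ 0.59478.

0.59478


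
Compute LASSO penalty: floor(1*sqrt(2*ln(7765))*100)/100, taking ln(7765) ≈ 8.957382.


ln(7765) ≈ 8.957382.
2*ln(n) ≈ 17.914764.
sqrt(2*ln(n)) ≈ sqrt(17.914764) ≈ 4.232584.
lambda ≈ 1*4.232584 = 4.232584.
floor(lambda*100)/100 = 4.23.

4.23


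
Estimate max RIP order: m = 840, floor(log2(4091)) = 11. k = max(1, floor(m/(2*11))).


floor(log2(4091)) = 11.
2*11 = 22.
m/(2*floor(log2(n))) = 840/22 ≈ 38.1818.
floor = 38.
k = max(1, 38) = 38.

38


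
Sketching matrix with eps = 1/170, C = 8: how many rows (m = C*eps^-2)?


1/eps = 170.
(1/eps)^2 = 28900.
m = 8*28900 = 231200.

231200


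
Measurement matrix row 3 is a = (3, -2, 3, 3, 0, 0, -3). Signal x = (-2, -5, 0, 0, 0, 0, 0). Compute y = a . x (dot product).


Non-zero terms: ['3*-2', '-2*-5']
Products: [-6, 10]
y = sum = 4.

4


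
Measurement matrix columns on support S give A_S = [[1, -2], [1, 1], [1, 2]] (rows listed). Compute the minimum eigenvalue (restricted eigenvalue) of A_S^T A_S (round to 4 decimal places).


A_S^T A_S = [[3, 1], [1, 9]].
trace = 12.
det = 26.
disc = trace^2 - 4*det = 144 - 4*26 = 40.
sqrt(40) ≈ 6.324555.
lam_min = (12 - sqrt(40))/2 ≈ (12 - 6.324555)/2 = 2.8377225 ≈ 2.8377.

2.8377


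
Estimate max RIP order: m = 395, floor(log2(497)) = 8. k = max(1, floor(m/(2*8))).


floor(log2(497)) = 8.
2*8 = 16.
m/(2*floor(log2(n))) = 395/16 ≈ 24.6875.
floor = 24.
k = max(1, 24) = 24.

24


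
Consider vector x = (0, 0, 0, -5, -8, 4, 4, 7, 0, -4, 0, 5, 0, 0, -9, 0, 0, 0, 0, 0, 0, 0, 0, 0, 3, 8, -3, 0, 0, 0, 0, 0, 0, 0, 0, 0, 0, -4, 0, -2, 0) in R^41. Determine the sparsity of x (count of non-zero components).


Non-zero positions: [3, 4, 5, 6, 7, 9, 11, 14, 24, 25, 26, 37, 39].
Sparsity = 13.

13


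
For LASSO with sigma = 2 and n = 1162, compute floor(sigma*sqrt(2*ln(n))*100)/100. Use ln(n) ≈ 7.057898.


ln(1162) ≈ 7.057898.
2*ln(n) ≈ 14.115796.
sqrt(2*ln(n)) ≈ sqrt(14.115796) ≈ 3.757099.
lambda ≈ 2*3.757099 = 7.514198.
floor(lambda*100)/100 = 7.51.

7.51


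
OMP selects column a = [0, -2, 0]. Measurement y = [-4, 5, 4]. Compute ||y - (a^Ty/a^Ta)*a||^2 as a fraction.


a^T a = 4.
a^T y = -10.
coeff = -10/4 = -5/2.
||r||^2 = 32.

32


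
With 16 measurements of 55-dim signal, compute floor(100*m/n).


100*m/n = 100*16/55 ≈ 29.0909.
floor = 29.

29


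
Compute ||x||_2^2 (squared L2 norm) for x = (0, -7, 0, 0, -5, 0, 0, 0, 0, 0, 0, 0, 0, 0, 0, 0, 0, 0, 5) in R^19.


Non-zero entries: [(1, -7), (4, -5), (18, 5)]
Squares: [49, 25, 25]
||x||_2^2 = sum = 99.

99


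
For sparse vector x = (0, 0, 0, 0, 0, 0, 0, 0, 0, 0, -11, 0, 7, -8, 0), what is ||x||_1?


Non-zero entries: [(10, -11), (12, 7), (13, -8)]
Absolute values: [11, 7, 8]
||x||_1 = sum = 26.

26


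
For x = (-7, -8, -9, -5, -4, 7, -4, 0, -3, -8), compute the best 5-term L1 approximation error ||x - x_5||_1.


Sorted |x_i| descending: [9, 8, 8, 7, 7, 5, 4, 4, 3, 0]
Keep top 5: [9, 8, 8, 7, 7]
Tail entries: [5, 4, 4, 3, 0]
L1 error = sum of tail = 16.

16


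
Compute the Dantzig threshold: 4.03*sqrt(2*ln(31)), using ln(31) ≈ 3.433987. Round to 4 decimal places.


ln(31) ≈ 3.433987.
2*ln(n) ≈ 6.867974.
sqrt(2*ln(n)) ≈ sqrt(6.867974) ≈ 2.620682.
threshold ≈ 4.03*2.620682 = 10.56134846 ≈ 10.5613.

10.5613


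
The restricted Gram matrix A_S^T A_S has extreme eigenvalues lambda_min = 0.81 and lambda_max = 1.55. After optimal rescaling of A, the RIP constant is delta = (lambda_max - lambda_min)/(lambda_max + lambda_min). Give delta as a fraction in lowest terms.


lambda_max - lambda_min = 1.55 - 0.81 = 0.74.
lambda_max + lambda_min = 1.55 + 0.81 = 2.36.
delta = 0.74/2.36 = 74/236 = 37/118.

37/118


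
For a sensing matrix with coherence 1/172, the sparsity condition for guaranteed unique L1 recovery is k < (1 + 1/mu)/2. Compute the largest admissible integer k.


1/mu = 172.
1 + 1/mu = 173.
(1 + 1/mu)/2 = 86.5 is not an integer, so k_max = floor(86.5) = 86.

86


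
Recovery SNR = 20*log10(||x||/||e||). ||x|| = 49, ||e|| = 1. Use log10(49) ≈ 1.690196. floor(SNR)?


||x||/||e|| = 49/1 = 49.
log10(49) ≈ 1.690196.
20*log10(||x||/||e||) ≈ 20*1.690196 = 33.80392.
floor(33.80392) = 33.

33


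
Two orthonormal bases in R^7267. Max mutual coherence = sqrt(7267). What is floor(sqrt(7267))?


85^2 = 7225 <= 7267 < 7396 = 86^2, so 85 <= sqrt(7267) < 86.
floor(sqrt(7267)) = 85.

85


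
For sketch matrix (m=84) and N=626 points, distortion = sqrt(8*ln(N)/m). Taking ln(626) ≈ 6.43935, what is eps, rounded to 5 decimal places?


ln(626) ≈ 6.43935.
8*ln(N)/m ≈ 8*6.43935/84 ≈ 0.61327143.
eps = sqrt(0.61327143) ≈ 0.7831165 ≈ 0.78312.

0.78312


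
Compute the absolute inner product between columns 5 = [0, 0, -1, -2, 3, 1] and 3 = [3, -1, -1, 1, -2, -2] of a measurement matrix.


Inner product: 0*3 + 0*-1 + -1*-1 + -2*1 + 3*-2 + 1*-2
Products: [0, 0, 1, -2, -6, -2]
Sum = -9.
|dot| = 9.

9


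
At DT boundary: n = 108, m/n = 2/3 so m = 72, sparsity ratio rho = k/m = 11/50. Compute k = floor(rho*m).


m = 2/3*108 = 72.
rho = 11/50.
rho*m = 11/50*72 = 15.84.
k = floor(15.84) = 15.

15


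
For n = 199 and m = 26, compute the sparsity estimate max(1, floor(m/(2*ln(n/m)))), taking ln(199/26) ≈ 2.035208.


n/m = 199/26.
ln(n/m) ≈ 2.035208.
2*ln(n/m) ≈ 4.070416.
m/(2*ln(n/m)) ≈ 26/4.070416 ≈ 6.3876.
floor = 6.
k_max = max(1, 6) = 6.

6


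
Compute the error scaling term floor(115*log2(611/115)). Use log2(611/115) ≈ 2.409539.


log2(n/k) = log2(611/115) ≈ 2.409539.
k*log2(n/k) ≈ 115*2.409539 = 277.096985.
floor(277.096985) = 277.

277


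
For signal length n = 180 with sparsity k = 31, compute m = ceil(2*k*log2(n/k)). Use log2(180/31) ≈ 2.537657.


log2(n/k) = log2(180/31) ≈ 2.537657.
2*k*log2(n/k) ≈ 2*31*2.537657 = 157.334734.
m = ceil(157.334734) = 158.

158


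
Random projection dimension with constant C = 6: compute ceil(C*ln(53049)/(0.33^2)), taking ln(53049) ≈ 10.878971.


ln(53049) ≈ 10.878971.
eps^2 = 0.33^2 = 0.1089.
C*ln(N)/eps^2 ≈ 6*10.878971/0.1089 ≈ 599.3923.
m = ceil(599.3923) = 600.

600


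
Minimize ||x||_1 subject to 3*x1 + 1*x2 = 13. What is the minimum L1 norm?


Axis intercepts:
  x1 = 13/3, x2 = 0: L1 = 13/3
  x1 = 0, x2 = 13: L1 = 13
x* = (13/3, 0)
||x*||_1 = 13/3.

13/3


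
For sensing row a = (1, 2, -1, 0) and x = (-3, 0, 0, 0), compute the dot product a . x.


Non-zero terms: ['1*-3']
Products: [-3]
y = sum = -3.

-3


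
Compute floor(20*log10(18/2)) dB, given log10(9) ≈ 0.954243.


||x||/||e|| = 18/2 = 9.
log10(9) ≈ 0.954243.
20*log10(||x||/||e||) ≈ 20*0.954243 = 19.08486.
floor(19.08486) = 19.

19


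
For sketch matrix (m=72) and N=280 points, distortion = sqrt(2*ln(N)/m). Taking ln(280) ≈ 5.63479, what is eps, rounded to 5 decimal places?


ln(280) ≈ 5.63479.
2*ln(N)/m ≈ 2*5.63479/72 ≈ 0.15652194.
eps = sqrt(0.15652194) ≈ 0.3956285 ≈ 0.39563.

0.39563


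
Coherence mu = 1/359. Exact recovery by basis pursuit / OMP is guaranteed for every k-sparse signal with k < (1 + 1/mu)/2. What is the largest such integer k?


1/mu = 359.
1 + 1/mu = 360.
(1 + 1/mu)/2 = 180 is an integer and the inequality is strict, so k_max = 180 - 1 = 179.

179


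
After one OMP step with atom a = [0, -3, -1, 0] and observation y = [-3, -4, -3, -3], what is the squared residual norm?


a^T a = 10.
a^T y = 15.
coeff = 15/10 = 3/2.
||r||^2 = 41/2.

41/2


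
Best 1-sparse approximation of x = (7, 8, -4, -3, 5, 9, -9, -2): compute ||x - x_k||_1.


Sorted |x_i| descending: [9, 9, 8, 7, 5, 4, 3, 2]
Keep top 1: [9]
Tail entries: [9, 8, 7, 5, 4, 3, 2]
L1 error = sum of tail = 38.

38


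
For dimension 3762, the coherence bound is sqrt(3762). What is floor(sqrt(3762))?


61^2 = 3721 <= 3762 < 3844 = 62^2, so 61 <= sqrt(3762) < 62.
floor(sqrt(3762)) = 61.

61


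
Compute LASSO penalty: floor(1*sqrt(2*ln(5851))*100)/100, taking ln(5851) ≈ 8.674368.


ln(5851) ≈ 8.674368.
2*ln(n) ≈ 17.348736.
sqrt(2*ln(n)) ≈ sqrt(17.348736) ≈ 4.165181.
lambda ≈ 1*4.165181 = 4.165181.
floor(lambda*100)/100 = 4.16.

4.16


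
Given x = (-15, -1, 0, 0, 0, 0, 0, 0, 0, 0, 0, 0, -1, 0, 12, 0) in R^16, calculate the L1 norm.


Non-zero entries: [(0, -15), (1, -1), (12, -1), (14, 12)]
Absolute values: [15, 1, 1, 12]
||x||_1 = sum = 29.

29


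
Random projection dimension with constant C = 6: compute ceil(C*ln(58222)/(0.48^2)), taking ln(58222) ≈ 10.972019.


ln(58222) ≈ 10.972019.
eps^2 = 0.48^2 = 0.2304.
C*ln(N)/eps^2 ≈ 6*10.972019/0.2304 ≈ 285.7297.
m = ceil(285.7297) = 286.

286
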